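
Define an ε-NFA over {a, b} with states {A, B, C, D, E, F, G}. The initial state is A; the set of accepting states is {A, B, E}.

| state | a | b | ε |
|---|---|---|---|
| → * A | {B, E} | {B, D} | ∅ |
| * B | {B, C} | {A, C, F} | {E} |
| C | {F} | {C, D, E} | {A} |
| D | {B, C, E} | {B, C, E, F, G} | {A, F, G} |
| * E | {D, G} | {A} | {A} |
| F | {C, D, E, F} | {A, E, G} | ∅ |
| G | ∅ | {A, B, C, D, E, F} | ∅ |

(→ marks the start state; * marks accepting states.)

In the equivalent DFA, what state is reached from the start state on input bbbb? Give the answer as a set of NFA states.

Start: {A}.
δ(A,b) = {B, D}.
Union: {B, D}.
ε-closure gives {A, B, D, E, F, G}.
After b: {A, B, D, E, F, G}.
δ(A,b) = {B, D}; δ(B,b) = {A, C, F}; δ(D,b) = {B, C, E, F, G}; δ(E,b) = {A}; δ(F,b) = {A, E, G}; δ(G,b) = {A, B, C, D, E, F}.
Union: {A, B, C, D, E, F, G}.
After b: {A, B, C, D, E, F, G}.
δ(A,b) = {B, D}; δ(B,b) = {A, C, F}; δ(C,b) = {C, D, E}; δ(D,b) = {B, C, E, F, G}; δ(E,b) = {A}; δ(F,b) = {A, E, G}; δ(G,b) = {A, B, C, D, E, F}.
Union: {A, B, C, D, E, F, G}.
After b: {A, B, C, D, E, F, G}.
δ(A,b) = {B, D}; δ(B,b) = {A, C, F}; δ(C,b) = {C, D, E}; δ(D,b) = {B, C, E, F, G}; δ(E,b) = {A}; δ(F,b) = {A, E, G}; δ(G,b) = {A, B, C, D, E, F}.
Union: {A, B, C, D, E, F, G}.
After b: {A, B, C, D, E, F, G}.

{A, B, C, D, E, F, G}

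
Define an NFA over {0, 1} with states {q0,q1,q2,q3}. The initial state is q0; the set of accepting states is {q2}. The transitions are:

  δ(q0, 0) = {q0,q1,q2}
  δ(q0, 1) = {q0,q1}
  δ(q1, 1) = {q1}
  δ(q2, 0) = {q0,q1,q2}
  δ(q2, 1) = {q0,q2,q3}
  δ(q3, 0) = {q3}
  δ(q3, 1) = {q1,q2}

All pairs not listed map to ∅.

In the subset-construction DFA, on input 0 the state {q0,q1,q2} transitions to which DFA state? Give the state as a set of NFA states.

δ(q0,0) = {q0,q1,q2}; δ(q1,0) = ∅; δ(q2,0) = {q0,q1,q2}.
Union: {q0,q1,q2}.

{q0,q1,q2}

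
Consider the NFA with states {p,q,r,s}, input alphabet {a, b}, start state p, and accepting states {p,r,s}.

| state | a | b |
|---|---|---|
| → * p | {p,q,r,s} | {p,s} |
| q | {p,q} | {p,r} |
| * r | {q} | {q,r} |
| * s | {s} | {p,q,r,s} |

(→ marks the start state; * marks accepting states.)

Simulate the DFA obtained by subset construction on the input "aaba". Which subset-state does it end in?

{p,q,r,s}

Start: {p}.
δ(p,a) = {p,q,r,s}.
Union: {p,q,r,s}.
After a: {p,q,r,s}.
δ(p,a) = {p,q,r,s}; δ(q,a) = {p,q}; δ(r,a) = {q}; δ(s,a) = {s}.
Union: {p,q,r,s}.
After a: {p,q,r,s}.
δ(p,b) = {p,s}; δ(q,b) = {p,r}; δ(r,b) = {q,r}; δ(s,b) = {p,q,r,s}.
Union: {p,q,r,s}.
After b: {p,q,r,s}.
δ(p,a) = {p,q,r,s}; δ(q,a) = {p,q}; δ(r,a) = {q}; δ(s,a) = {s}.
Union: {p,q,r,s}.
After a: {p,q,r,s}.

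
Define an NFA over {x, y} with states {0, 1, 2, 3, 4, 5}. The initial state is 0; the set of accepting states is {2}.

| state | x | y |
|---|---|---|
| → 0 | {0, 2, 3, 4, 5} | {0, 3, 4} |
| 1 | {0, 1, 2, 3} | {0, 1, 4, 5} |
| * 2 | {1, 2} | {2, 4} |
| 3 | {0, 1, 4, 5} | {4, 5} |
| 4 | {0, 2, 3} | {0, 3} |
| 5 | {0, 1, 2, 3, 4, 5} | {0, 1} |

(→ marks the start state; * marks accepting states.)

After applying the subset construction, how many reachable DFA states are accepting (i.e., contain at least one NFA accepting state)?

2

Start state of the DFA: {0}.
{0} --x--> {0, 2, 3, 4, 5}  [new]
{0} --y--> {0, 3, 4}  [new]
{0, 2, 3, 4, 5} --x--> {0, 1, 2, 3, 4, 5}  [new]
{0, 2, 3, 4, 5} --y--> {0, 1, 2, 3, 4, 5}  [seen]
{0, 3, 4} --x--> {0, 1, 2, 3, 4, 5}  [seen]
{0, 3, 4} --y--> {0, 3, 4, 5}  [new]
{0, 1, 2, 3, 4, 5} --x--> {0, 1, 2, 3, 4, 5}  [seen]
{0, 1, 2, 3, 4, 5} --y--> {0, 1, 2, 3, 4, 5}  [seen]
{0, 3, 4, 5} --x--> {0, 1, 2, 3, 4, 5}  [seen]
{0, 3, 4, 5} --y--> {0, 1, 3, 4, 5}  [new]
{0, 1, 3, 4, 5} --x--> {0, 1, 2, 3, 4, 5}  [seen]
{0, 1, 3, 4, 5} --y--> {0, 1, 3, 4, 5}  [seen]
Reachable DFA states: {0}, {0, 2, 3, 4, 5}, {0, 3, 4}, {0, 1, 2, 3, 4, 5}, {0, 3, 4, 5}, {0, 1, 3, 4, 5}.
Accepting DFA states (contain an NFA accepting state): {0, 2, 3, 4, 5}, {0, 1, 2, 3, 4, 5}.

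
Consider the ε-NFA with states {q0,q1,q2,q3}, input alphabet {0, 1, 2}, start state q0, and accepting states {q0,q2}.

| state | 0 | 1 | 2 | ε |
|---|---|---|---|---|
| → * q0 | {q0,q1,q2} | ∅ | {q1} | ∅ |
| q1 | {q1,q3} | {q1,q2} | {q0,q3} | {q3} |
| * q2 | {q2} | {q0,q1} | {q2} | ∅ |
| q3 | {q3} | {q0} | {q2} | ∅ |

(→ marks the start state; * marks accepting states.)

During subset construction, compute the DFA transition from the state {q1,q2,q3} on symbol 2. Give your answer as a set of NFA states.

δ(q1,2) = {q0,q3}; δ(q2,2) = {q2}; δ(q3,2) = {q2}.
Union: {q0,q2,q3}.

{q0,q2,q3}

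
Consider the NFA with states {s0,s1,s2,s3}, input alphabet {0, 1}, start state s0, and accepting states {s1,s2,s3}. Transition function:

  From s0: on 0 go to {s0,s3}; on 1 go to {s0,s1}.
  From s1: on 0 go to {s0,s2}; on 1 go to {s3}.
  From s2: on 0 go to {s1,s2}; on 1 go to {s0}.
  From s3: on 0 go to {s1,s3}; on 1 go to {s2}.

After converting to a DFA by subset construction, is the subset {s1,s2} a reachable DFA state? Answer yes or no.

Start state of the DFA: {s0}.
{s0} --0--> {s0,s3}  [new]
{s0} --1--> {s0,s1}  [new]
{s0,s3} --0--> {s0,s1,s3}  [new]
{s0,s3} --1--> {s0,s1,s2}  [new]
{s0,s1} --0--> {s0,s2,s3}  [new]
{s0,s1} --1--> {s0,s1,s3}  [seen]
{s0,s1,s3} --0--> {s0,s1,s2,s3}  [new]
{s0,s1,s3} --1--> {s0,s1,s2,s3}  [seen]
{s0,s1,s2} --0--> {s0,s1,s2,s3}  [seen]
{s0,s1,s2} --1--> {s0,s1,s3}  [seen]
{s0,s2,s3} --0--> {s0,s1,s2,s3}  [seen]
{s0,s2,s3} --1--> {s0,s1,s2}  [seen]
{s0,s1,s2,s3} --0--> {s0,s1,s2,s3}  [seen]
{s0,s1,s2,s3} --1--> {s0,s1,s2,s3}  [seen]
Reachable DFA states: {s0}, {s0,s3}, {s0,s1}, {s0,s1,s3}, {s0,s1,s2}, {s0,s2,s3}, {s0,s1,s2,s3}.
{s1,s2} is not among them.

no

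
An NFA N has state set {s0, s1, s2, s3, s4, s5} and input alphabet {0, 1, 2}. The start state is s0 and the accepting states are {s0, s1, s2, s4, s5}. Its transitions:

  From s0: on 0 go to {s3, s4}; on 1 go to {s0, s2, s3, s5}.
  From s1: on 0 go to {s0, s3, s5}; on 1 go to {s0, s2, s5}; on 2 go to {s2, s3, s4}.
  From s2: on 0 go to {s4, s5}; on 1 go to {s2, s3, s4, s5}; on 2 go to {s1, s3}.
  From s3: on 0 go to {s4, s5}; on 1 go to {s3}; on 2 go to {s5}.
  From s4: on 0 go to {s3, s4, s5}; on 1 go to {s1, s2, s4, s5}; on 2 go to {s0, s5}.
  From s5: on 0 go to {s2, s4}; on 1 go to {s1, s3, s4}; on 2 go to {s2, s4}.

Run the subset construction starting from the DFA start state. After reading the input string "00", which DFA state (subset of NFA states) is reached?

Start: {s0}.
δ(s0,0) = {s3, s4}.
Union: {s3, s4}.
After 0: {s3, s4}.
δ(s3,0) = {s4, s5}; δ(s4,0) = {s3, s4, s5}.
Union: {s3, s4, s5}.
After 0: {s3, s4, s5}.

{s3, s4, s5}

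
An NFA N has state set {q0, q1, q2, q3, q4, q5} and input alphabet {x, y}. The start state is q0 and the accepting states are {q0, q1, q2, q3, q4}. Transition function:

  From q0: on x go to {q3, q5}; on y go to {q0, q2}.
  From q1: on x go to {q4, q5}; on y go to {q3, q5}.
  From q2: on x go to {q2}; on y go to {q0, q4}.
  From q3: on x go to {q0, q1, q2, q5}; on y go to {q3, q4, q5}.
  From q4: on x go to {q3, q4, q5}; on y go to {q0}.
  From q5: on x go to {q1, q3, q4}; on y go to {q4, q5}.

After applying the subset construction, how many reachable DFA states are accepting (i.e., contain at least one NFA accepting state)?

Start state of the DFA: {q0}.
{q0} --x--> {q3, q5}  [new]
{q0} --y--> {q0, q2}  [new]
{q3, q5} --x--> {q0, q1, q2, q3, q4, q5}  [new]
{q3, q5} --y--> {q3, q4, q5}  [new]
{q0, q2} --x--> {q2, q3, q5}  [new]
{q0, q2} --y--> {q0, q2, q4}  [new]
{q0, q1, q2, q3, q4, q5} --x--> {q0, q1, q2, q3, q4, q5}  [seen]
{q0, q1, q2, q3, q4, q5} --y--> {q0, q2, q3, q4, q5}  [new]
{q3, q4, q5} --x--> {q0, q1, q2, q3, q4, q5}  [seen]
{q3, q4, q5} --y--> {q0, q3, q4, q5}  [new]
{q2, q3, q5} --x--> {q0, q1, q2, q3, q4, q5}  [seen]
{q2, q3, q5} --y--> {q0, q3, q4, q5}  [seen]
{q0, q2, q4} --x--> {q2, q3, q4, q5}  [new]
{q0, q2, q4} --y--> {q0, q2, q4}  [seen]
{q0, q2, q3, q4, q5} --x--> {q0, q1, q2, q3, q4, q5}  [seen]
{q0, q2, q3, q4, q5} --y--> {q0, q2, q3, q4, q5}  [seen]
{q0, q3, q4, q5} --x--> {q0, q1, q2, q3, q4, q5}  [seen]
{q0, q3, q4, q5} --y--> {q0, q2, q3, q4, q5}  [seen]
{q2, q3, q4, q5} --x--> {q0, q1, q2, q3, q4, q5}  [seen]
{q2, q3, q4, q5} --y--> {q0, q3, q4, q5}  [seen]
Reachable DFA states: {q0}, {q3, q5}, {q0, q2}, {q0, q1, q2, q3, q4, q5}, {q3, q4, q5}, {q2, q3, q5}, {q0, q2, q4}, {q0, q2, q3, q4, q5}, {q0, q3, q4, q5}, {q2, q3, q4, q5}.
Accepting DFA states (contain an NFA accepting state): {q0}, {q3, q5}, {q0, q2}, {q0, q1, q2, q3, q4, q5}, {q3, q4, q5}, {q2, q3, q5}, {q0, q2, q4}, {q0, q2, q3, q4, q5}, {q0, q3, q4, q5}, {q2, q3, q4, q5}.

10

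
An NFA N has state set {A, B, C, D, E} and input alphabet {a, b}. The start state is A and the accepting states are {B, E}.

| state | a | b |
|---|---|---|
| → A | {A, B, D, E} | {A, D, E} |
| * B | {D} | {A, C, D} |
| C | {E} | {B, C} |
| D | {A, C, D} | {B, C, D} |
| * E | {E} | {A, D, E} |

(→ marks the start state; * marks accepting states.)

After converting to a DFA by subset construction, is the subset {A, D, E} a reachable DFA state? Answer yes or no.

yes

Start state of the DFA: {A}.
{A} --a--> {A, B, D, E}  [new]
{A} --b--> {A, D, E}  [new]
{A, B, D, E} --a--> {A, B, C, D, E}  [new]
{A, B, D, E} --b--> {A, B, C, D, E}  [seen]
{A, D, E} --a--> {A, B, C, D, E}  [seen]
{A, D, E} --b--> {A, B, C, D, E}  [seen]
{A, B, C, D, E} --a--> {A, B, C, D, E}  [seen]
{A, B, C, D, E} --b--> {A, B, C, D, E}  [seen]
Reachable DFA states: {A}, {A, B, D, E}, {A, D, E}, {A, B, C, D, E}.
{A, D, E} is among them.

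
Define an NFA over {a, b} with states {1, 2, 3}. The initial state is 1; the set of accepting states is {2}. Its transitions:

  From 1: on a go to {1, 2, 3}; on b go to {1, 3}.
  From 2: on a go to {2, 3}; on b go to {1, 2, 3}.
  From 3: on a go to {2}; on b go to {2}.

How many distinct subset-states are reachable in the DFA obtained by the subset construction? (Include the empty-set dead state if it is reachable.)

3

Start state of the DFA: {1}.
{1} --a--> {1, 2, 3}  [new]
{1} --b--> {1, 3}  [new]
{1, 2, 3} --a--> {1, 2, 3}  [seen]
{1, 2, 3} --b--> {1, 2, 3}  [seen]
{1, 3} --a--> {1, 2, 3}  [seen]
{1, 3} --b--> {1, 2, 3}  [seen]
Reachable DFA states: {1}, {1, 2, 3}, {1, 3}.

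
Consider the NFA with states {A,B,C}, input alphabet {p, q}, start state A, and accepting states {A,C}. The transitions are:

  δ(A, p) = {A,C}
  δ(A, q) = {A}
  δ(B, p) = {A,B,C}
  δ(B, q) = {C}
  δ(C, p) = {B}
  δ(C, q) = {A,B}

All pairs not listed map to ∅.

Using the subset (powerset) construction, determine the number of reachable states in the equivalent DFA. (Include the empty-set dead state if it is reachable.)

4

Start state of the DFA: {A}.
{A} --p--> {A,C}  [new]
{A} --q--> {A}  [seen]
{A,C} --p--> {A,B,C}  [new]
{A,C} --q--> {A,B}  [new]
{A,B,C} --p--> {A,B,C}  [seen]
{A,B,C} --q--> {A,B,C}  [seen]
{A,B} --p--> {A,B,C}  [seen]
{A,B} --q--> {A,C}  [seen]
Reachable DFA states: {A}, {A,C}, {A,B,C}, {A,B}.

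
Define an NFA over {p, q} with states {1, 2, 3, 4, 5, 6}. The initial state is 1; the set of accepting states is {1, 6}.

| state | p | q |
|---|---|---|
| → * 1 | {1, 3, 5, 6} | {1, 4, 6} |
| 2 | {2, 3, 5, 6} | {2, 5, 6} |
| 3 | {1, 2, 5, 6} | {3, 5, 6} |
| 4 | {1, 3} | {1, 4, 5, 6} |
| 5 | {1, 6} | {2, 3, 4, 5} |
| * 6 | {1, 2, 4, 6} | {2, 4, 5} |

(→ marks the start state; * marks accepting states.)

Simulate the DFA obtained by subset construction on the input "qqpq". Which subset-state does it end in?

Start: {1}.
δ(1,q) = {1, 4, 6}.
Union: {1, 4, 6}.
After q: {1, 4, 6}.
δ(1,q) = {1, 4, 6}; δ(4,q) = {1, 4, 5, 6}; δ(6,q) = {2, 4, 5}.
Union: {1, 2, 4, 5, 6}.
After q: {1, 2, 4, 5, 6}.
δ(1,p) = {1, 3, 5, 6}; δ(2,p) = {2, 3, 5, 6}; δ(4,p) = {1, 3}; δ(5,p) = {1, 6}; δ(6,p) = {1, 2, 4, 6}.
Union: {1, 2, 3, 4, 5, 6}.
After p: {1, 2, 3, 4, 5, 6}.
δ(1,q) = {1, 4, 6}; δ(2,q) = {2, 5, 6}; δ(3,q) = {3, 5, 6}; δ(4,q) = {1, 4, 5, 6}; δ(5,q) = {2, 3, 4, 5}; δ(6,q) = {2, 4, 5}.
Union: {1, 2, 3, 4, 5, 6}.
After q: {1, 2, 3, 4, 5, 6}.

{1, 2, 3, 4, 5, 6}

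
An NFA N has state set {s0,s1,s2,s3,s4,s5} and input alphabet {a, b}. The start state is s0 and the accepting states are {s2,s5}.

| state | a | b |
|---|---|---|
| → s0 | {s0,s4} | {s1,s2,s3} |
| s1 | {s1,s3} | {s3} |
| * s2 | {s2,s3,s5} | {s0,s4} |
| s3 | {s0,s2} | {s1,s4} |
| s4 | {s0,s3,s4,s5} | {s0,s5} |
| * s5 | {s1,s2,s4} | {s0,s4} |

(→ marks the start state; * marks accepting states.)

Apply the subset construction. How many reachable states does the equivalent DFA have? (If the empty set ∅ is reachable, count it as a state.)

8

Start state of the DFA: {s0}.
{s0} --a--> {s0,s4}  [new]
{s0} --b--> {s1,s2,s3}  [new]
{s0,s4} --a--> {s0,s3,s4,s5}  [new]
{s0,s4} --b--> {s0,s1,s2,s3,s5}  [new]
{s1,s2,s3} --a--> {s0,s1,s2,s3,s5}  [seen]
{s1,s2,s3} --b--> {s0,s1,s3,s4}  [new]
{s0,s3,s4,s5} --a--> {s0,s1,s2,s3,s4,s5}  [new]
{s0,s3,s4,s5} --b--> {s0,s1,s2,s3,s4,s5}  [seen]
{s0,s1,s2,s3,s5} --a--> {s0,s1,s2,s3,s4,s5}  [seen]
{s0,s1,s2,s3,s5} --b--> {s0,s1,s2,s3,s4}  [new]
{s0,s1,s3,s4} --a--> {s0,s1,s2,s3,s4,s5}  [seen]
{s0,s1,s3,s4} --b--> {s0,s1,s2,s3,s4,s5}  [seen]
{s0,s1,s2,s3,s4,s5} --a--> {s0,s1,s2,s3,s4,s5}  [seen]
{s0,s1,s2,s3,s4,s5} --b--> {s0,s1,s2,s3,s4,s5}  [seen]
{s0,s1,s2,s3,s4} --a--> {s0,s1,s2,s3,s4,s5}  [seen]
{s0,s1,s2,s3,s4} --b--> {s0,s1,s2,s3,s4,s5}  [seen]
Reachable DFA states: {s0}, {s0,s4}, {s1,s2,s3}, {s0,s3,s4,s5}, {s0,s1,s2,s3,s5}, {s0,s1,s3,s4}, {s0,s1,s2,s3,s4,s5}, {s0,s1,s2,s3,s4}.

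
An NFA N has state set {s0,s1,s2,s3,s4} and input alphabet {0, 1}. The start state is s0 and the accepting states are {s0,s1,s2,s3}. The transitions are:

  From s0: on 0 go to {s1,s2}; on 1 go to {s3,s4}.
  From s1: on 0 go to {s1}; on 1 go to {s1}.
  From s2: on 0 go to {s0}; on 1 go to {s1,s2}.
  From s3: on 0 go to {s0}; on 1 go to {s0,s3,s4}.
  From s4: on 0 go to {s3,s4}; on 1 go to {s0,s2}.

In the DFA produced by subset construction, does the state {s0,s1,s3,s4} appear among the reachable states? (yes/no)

Start state of the DFA: {s0}.
{s0} --0--> {s1,s2}  [new]
{s0} --1--> {s3,s4}  [new]
{s1,s2} --0--> {s0,s1}  [new]
{s1,s2} --1--> {s1,s2}  [seen]
{s3,s4} --0--> {s0,s3,s4}  [new]
{s3,s4} --1--> {s0,s2,s3,s4}  [new]
{s0,s1} --0--> {s1,s2}  [seen]
{s0,s1} --1--> {s1,s3,s4}  [new]
{s0,s3,s4} --0--> {s0,s1,s2,s3,s4}  [new]
{s0,s3,s4} --1--> {s0,s2,s3,s4}  [seen]
{s0,s2,s3,s4} --0--> {s0,s1,s2,s3,s4}  [seen]
{s0,s2,s3,s4} --1--> {s0,s1,s2,s3,s4}  [seen]
{s1,s3,s4} --0--> {s0,s1,s3,s4}  [new]
{s1,s3,s4} --1--> {s0,s1,s2,s3,s4}  [seen]
{s0,s1,s2,s3,s4} --0--> {s0,s1,s2,s3,s4}  [seen]
{s0,s1,s2,s3,s4} --1--> {s0,s1,s2,s3,s4}  [seen]
{s0,s1,s3,s4} --0--> {s0,s1,s2,s3,s4}  [seen]
{s0,s1,s3,s4} --1--> {s0,s1,s2,s3,s4}  [seen]
Reachable DFA states: {s0}, {s1,s2}, {s3,s4}, {s0,s1}, {s0,s3,s4}, {s0,s2,s3,s4}, {s1,s3,s4}, {s0,s1,s2,s3,s4}, {s0,s1,s3,s4}.
{s0,s1,s3,s4} is among them.

yes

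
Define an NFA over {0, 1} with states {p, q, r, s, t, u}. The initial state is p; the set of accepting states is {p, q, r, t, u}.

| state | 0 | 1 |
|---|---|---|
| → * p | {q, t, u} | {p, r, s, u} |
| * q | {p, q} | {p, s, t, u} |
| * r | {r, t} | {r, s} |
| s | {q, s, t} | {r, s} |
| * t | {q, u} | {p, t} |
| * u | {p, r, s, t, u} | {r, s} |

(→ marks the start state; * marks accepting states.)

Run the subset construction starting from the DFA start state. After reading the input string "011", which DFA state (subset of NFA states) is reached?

Start: {p}.
δ(p,0) = {q, t, u}.
Union: {q, t, u}.
After 0: {q, t, u}.
δ(q,1) = {p, s, t, u}; δ(t,1) = {p, t}; δ(u,1) = {r, s}.
Union: {p, r, s, t, u}.
After 1: {p, r, s, t, u}.
δ(p,1) = {p, r, s, u}; δ(r,1) = {r, s}; δ(s,1) = {r, s}; δ(t,1) = {p, t}; δ(u,1) = {r, s}.
Union: {p, r, s, t, u}.
After 1: {p, r, s, t, u}.

{p, r, s, t, u}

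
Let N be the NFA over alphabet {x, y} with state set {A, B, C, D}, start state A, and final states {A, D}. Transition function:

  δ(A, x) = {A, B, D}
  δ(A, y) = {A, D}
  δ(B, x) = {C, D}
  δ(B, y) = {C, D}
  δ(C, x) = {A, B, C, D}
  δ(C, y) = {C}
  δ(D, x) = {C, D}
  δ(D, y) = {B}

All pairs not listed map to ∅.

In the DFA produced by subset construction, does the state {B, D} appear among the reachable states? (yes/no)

Start state of the DFA: {A}.
{A} --x--> {A, B, D}  [new]
{A} --y--> {A, D}  [new]
{A, B, D} --x--> {A, B, C, D}  [new]
{A, B, D} --y--> {A, B, C, D}  [seen]
{A, D} --x--> {A, B, C, D}  [seen]
{A, D} --y--> {A, B, D}  [seen]
{A, B, C, D} --x--> {A, B, C, D}  [seen]
{A, B, C, D} --y--> {A, B, C, D}  [seen]
Reachable DFA states: {A}, {A, B, D}, {A, D}, {A, B, C, D}.
{B, D} is not among them.

no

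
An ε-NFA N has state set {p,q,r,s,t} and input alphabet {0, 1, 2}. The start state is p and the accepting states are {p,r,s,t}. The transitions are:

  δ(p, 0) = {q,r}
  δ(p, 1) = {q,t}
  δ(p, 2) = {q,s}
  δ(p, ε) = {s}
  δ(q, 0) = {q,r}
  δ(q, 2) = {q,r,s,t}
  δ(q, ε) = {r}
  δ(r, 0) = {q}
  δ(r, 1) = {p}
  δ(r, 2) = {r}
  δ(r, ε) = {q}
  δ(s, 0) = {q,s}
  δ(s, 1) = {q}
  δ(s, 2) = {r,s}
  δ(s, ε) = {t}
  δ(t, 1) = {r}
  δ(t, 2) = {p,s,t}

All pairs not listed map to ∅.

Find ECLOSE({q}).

Begin with {q}.
q →ε {r}; add r.
ε-closure = {q,r}.

{q,r}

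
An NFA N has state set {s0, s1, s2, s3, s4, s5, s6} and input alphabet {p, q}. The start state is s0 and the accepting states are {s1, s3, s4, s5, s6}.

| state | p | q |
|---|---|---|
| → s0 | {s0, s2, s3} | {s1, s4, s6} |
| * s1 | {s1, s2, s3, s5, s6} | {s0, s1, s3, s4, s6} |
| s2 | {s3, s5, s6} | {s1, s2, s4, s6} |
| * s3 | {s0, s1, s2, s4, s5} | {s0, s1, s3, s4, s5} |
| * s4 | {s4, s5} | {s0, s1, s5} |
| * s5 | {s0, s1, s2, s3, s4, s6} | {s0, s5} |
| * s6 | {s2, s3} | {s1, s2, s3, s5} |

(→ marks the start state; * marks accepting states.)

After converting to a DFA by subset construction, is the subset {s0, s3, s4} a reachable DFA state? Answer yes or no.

no

Start state of the DFA: {s0}.
{s0} --p--> {s0, s2, s3}  [new]
{s0} --q--> {s1, s4, s6}  [new]
{s0, s2, s3} --p--> {s0, s1, s2, s3, s4, s5, s6}  [new]
{s0, s2, s3} --q--> {s0, s1, s2, s3, s4, s5, s6}  [seen]
{s1, s4, s6} --p--> {s1, s2, s3, s4, s5, s6}  [new]
{s1, s4, s6} --q--> {s0, s1, s2, s3, s4, s5, s6}  [seen]
{s0, s1, s2, s3, s4, s5, s6} --p--> {s0, s1, s2, s3, s4, s5, s6}  [seen]
{s0, s1, s2, s3, s4, s5, s6} --q--> {s0, s1, s2, s3, s4, s5, s6}  [seen]
{s1, s2, s3, s4, s5, s6} --p--> {s0, s1, s2, s3, s4, s5, s6}  [seen]
{s1, s2, s3, s4, s5, s6} --q--> {s0, s1, s2, s3, s4, s5, s6}  [seen]
Reachable DFA states: {s0}, {s0, s2, s3}, {s1, s4, s6}, {s0, s1, s2, s3, s4, s5, s6}, {s1, s2, s3, s4, s5, s6}.
{s0, s3, s4} is not among them.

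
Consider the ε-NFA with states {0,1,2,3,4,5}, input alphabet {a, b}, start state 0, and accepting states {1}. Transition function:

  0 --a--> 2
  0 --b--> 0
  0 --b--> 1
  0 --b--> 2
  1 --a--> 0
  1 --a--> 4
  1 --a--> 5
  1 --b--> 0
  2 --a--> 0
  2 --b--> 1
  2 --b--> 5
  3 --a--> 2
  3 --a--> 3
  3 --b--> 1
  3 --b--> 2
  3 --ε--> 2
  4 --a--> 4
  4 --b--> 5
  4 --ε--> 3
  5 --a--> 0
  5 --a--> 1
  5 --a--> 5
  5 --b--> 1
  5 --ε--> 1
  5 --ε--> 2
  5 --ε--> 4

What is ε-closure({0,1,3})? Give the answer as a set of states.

Begin with {0,1,3}.
3 →ε {2}; add 2.
ε-closure = {0,1,2,3}.

{0,1,2,3}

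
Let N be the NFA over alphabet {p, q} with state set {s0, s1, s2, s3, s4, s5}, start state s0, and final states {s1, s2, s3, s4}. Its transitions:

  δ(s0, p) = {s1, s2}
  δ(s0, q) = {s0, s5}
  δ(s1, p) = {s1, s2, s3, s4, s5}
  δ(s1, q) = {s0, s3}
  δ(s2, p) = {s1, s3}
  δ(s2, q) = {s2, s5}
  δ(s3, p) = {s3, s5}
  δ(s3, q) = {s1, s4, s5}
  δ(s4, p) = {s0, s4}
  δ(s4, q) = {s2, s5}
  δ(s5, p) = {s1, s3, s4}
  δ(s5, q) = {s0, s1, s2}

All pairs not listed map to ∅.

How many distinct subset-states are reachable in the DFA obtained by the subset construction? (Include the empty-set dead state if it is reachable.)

10

Start state of the DFA: {s0}.
{s0} --p--> {s1, s2}  [new]
{s0} --q--> {s0, s5}  [new]
{s1, s2} --p--> {s1, s2, s3, s4, s5}  [new]
{s1, s2} --q--> {s0, s2, s3, s5}  [new]
{s0, s5} --p--> {s1, s2, s3, s4}  [new]
{s0, s5} --q--> {s0, s1, s2, s5}  [new]
{s1, s2, s3, s4, s5} --p--> {s0, s1, s2, s3, s4, s5}  [new]
{s1, s2, s3, s4, s5} --q--> {s0, s1, s2, s3, s4, s5}  [seen]
{s0, s2, s3, s5} --p--> {s1, s2, s3, s4, s5}  [seen]
{s0, s2, s3, s5} --q--> {s0, s1, s2, s4, s5}  [new]
{s1, s2, s3, s4} --p--> {s0, s1, s2, s3, s4, s5}  [seen]
{s1, s2, s3, s4} --q--> {s0, s1, s2, s3, s4, s5}  [seen]
{s0, s1, s2, s5} --p--> {s1, s2, s3, s4, s5}  [seen]
{s0, s1, s2, s5} --q--> {s0, s1, s2, s3, s5}  [new]
{s0, s1, s2, s3, s4, s5} --p--> {s0, s1, s2, s3, s4, s5}  [seen]
{s0, s1, s2, s3, s4, s5} --q--> {s0, s1, s2, s3, s4, s5}  [seen]
{s0, s1, s2, s4, s5} --p--> {s0, s1, s2, s3, s4, s5}  [seen]
{s0, s1, s2, s4, s5} --q--> {s0, s1, s2, s3, s5}  [seen]
{s0, s1, s2, s3, s5} --p--> {s1, s2, s3, s4, s5}  [seen]
{s0, s1, s2, s3, s5} --q--> {s0, s1, s2, s3, s4, s5}  [seen]
Reachable DFA states: {s0}, {s1, s2}, {s0, s5}, {s1, s2, s3, s4, s5}, {s0, s2, s3, s5}, {s1, s2, s3, s4}, {s0, s1, s2, s5}, {s0, s1, s2, s3, s4, s5}, {s0, s1, s2, s4, s5}, {s0, s1, s2, s3, s5}.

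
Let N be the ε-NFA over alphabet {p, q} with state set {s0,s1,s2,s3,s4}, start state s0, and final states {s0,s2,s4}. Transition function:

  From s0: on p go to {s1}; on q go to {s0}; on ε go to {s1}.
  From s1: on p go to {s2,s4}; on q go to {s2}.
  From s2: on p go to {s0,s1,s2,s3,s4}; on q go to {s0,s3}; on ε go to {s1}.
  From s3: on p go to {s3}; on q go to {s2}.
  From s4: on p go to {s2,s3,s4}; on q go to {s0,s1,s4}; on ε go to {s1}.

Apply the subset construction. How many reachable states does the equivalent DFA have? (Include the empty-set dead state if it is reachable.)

5

Start state of the DFA: {s0,s1} (ε-closure of the NFA start).
{s0,s1} --p--> {s1,s2,s4}  [new]
{s0,s1} --q--> {s0,s1,s2}  [new]
{s1,s2,s4} --p--> {s0,s1,s2,s3,s4}  [new]
{s1,s2,s4} --q--> {s0,s1,s2,s3,s4}  [seen]
{s0,s1,s2} --p--> {s0,s1,s2,s3,s4}  [seen]
{s0,s1,s2} --q--> {s0,s1,s2,s3}  [new]
{s0,s1,s2,s3,s4} --p--> {s0,s1,s2,s3,s4}  [seen]
{s0,s1,s2,s3,s4} --q--> {s0,s1,s2,s3,s4}  [seen]
{s0,s1,s2,s3} --p--> {s0,s1,s2,s3,s4}  [seen]
{s0,s1,s2,s3} --q--> {s0,s1,s2,s3}  [seen]
Reachable DFA states: {s0,s1}, {s1,s2,s4}, {s0,s1,s2}, {s0,s1,s2,s3,s4}, {s0,s1,s2,s3}.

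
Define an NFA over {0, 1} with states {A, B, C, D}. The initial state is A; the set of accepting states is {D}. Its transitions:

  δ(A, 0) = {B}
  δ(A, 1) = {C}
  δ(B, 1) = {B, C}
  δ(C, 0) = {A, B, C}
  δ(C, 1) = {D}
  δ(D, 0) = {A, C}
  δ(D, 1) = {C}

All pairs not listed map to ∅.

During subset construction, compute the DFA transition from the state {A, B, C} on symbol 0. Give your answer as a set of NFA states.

δ(A,0) = {B}; δ(B,0) = ∅; δ(C,0) = {A, B, C}.
Union: {A, B, C}.

{A, B, C}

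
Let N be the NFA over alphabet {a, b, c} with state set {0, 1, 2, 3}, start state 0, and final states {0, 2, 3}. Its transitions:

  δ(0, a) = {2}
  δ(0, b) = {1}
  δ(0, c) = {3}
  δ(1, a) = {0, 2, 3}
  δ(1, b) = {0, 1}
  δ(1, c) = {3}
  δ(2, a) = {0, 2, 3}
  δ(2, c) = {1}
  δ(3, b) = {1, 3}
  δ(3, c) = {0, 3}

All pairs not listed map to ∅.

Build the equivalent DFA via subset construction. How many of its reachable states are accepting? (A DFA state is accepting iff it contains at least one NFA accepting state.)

8

Start state of the DFA: {0}.
{0} --a--> {2}  [new]
{0} --b--> {1}  [new]
{0} --c--> {3}  [new]
{2} --a--> {0, 2, 3}  [new]
{2} --b--> ∅  [new]
{2} --c--> {1}  [seen]
{1} --a--> {0, 2, 3}  [seen]
{1} --b--> {0, 1}  [new]
{1} --c--> {3}  [seen]
{3} --a--> ∅  [seen]
{3} --b--> {1, 3}  [new]
{3} --c--> {0, 3}  [new]
{0, 2, 3} --a--> {0, 2, 3}  [seen]
{0, 2, 3} --b--> {1, 3}  [seen]
{0, 2, 3} --c--> {0, 1, 3}  [new]
∅ --a--> ∅  [seen]
∅ --b--> ∅  [seen]
∅ --c--> ∅  [seen]
{0, 1} --a--> {0, 2, 3}  [seen]
{0, 1} --b--> {0, 1}  [seen]
{0, 1} --c--> {3}  [seen]
{1, 3} --a--> {0, 2, 3}  [seen]
{1, 3} --b--> {0, 1, 3}  [seen]
{1, 3} --c--> {0, 3}  [seen]
{0, 3} --a--> {2}  [seen]
{0, 3} --b--> {1, 3}  [seen]
{0, 3} --c--> {0, 3}  [seen]
{0, 1, 3} --a--> {0, 2, 3}  [seen]
{0, 1, 3} --b--> {0, 1, 3}  [seen]
{0, 1, 3} --c--> {0, 3}  [seen]
Reachable DFA states: {0}, {2}, {1}, {3}, {0, 2, 3}, ∅, {0, 1}, {1, 3}, {0, 3}, {0, 1, 3}.
Accepting DFA states (contain an NFA accepting state): {0}, {2}, {3}, {0, 2, 3}, {0, 1}, {1, 3}, {0, 3}, {0, 1, 3}.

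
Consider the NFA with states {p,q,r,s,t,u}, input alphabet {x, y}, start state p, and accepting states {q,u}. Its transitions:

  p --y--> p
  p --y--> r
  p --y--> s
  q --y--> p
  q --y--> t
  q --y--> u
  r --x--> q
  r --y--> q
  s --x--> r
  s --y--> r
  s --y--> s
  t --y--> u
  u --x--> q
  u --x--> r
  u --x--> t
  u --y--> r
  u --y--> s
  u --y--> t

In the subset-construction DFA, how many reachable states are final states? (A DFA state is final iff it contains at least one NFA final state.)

8

Start state of the DFA: {p}.
{p} --x--> ∅  [new]
{p} --y--> {p,r,s}  [new]
∅ --x--> ∅  [seen]
∅ --y--> ∅  [seen]
{p,r,s} --x--> {q,r}  [new]
{p,r,s} --y--> {p,q,r,s}  [new]
{q,r} --x--> {q}  [new]
{q,r} --y--> {p,q,t,u}  [new]
{p,q,r,s} --x--> {q,r}  [seen]
{p,q,r,s} --y--> {p,q,r,s,t,u}  [new]
{q} --x--> ∅  [seen]
{q} --y--> {p,t,u}  [new]
{p,q,t,u} --x--> {q,r,t}  [new]
{p,q,t,u} --y--> {p,r,s,t,u}  [new]
{p,q,r,s,t,u} --x--> {q,r,t}  [seen]
{p,q,r,s,t,u} --y--> {p,q,r,s,t,u}  [seen]
{p,t,u} --x--> {q,r,t}  [seen]
{p,t,u} --y--> {p,r,s,t,u}  [seen]
{q,r,t} --x--> {q}  [seen]
{q,r,t} --y--> {p,q,t,u}  [seen]
{p,r,s,t,u} --x--> {q,r,t}  [seen]
{p,r,s,t,u} --y--> {p,q,r,s,t,u}  [seen]
Reachable DFA states: {p}, ∅, {p,r,s}, {q,r}, {p,q,r,s}, {q}, {p,q,t,u}, {p,q,r,s,t,u}, {p,t,u}, {q,r,t}, {p,r,s,t,u}.
Accepting DFA states (contain an NFA accepting state): {q,r}, {p,q,r,s}, {q}, {p,q,t,u}, {p,q,r,s,t,u}, {p,t,u}, {q,r,t}, {p,r,s,t,u}.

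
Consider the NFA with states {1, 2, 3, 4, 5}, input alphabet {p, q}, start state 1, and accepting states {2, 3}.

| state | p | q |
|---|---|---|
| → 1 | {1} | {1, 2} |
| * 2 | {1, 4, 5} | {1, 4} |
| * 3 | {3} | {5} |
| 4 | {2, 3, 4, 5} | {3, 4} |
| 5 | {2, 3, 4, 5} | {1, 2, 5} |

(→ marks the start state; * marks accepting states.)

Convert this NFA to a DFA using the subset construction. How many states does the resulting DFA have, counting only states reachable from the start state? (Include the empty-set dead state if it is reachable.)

Start state of the DFA: {1}.
{1} --p--> {1}  [seen]
{1} --q--> {1, 2}  [new]
{1, 2} --p--> {1, 4, 5}  [new]
{1, 2} --q--> {1, 2, 4}  [new]
{1, 4, 5} --p--> {1, 2, 3, 4, 5}  [new]
{1, 4, 5} --q--> {1, 2, 3, 4, 5}  [seen]
{1, 2, 4} --p--> {1, 2, 3, 4, 5}  [seen]
{1, 2, 4} --q--> {1, 2, 3, 4}  [new]
{1, 2, 3, 4, 5} --p--> {1, 2, 3, 4, 5}  [seen]
{1, 2, 3, 4, 5} --q--> {1, 2, 3, 4, 5}  [seen]
{1, 2, 3, 4} --p--> {1, 2, 3, 4, 5}  [seen]
{1, 2, 3, 4} --q--> {1, 2, 3, 4, 5}  [seen]
Reachable DFA states: {1}, {1, 2}, {1, 4, 5}, {1, 2, 4}, {1, 2, 3, 4, 5}, {1, 2, 3, 4}.

6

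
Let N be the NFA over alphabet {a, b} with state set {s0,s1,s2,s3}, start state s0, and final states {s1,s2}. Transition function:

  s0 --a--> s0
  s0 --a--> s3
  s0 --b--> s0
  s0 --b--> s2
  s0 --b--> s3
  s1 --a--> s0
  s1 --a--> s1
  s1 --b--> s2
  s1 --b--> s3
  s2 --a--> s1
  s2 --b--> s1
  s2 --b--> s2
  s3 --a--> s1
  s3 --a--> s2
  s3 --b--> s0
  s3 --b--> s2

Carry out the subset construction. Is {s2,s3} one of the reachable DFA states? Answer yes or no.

Start state of the DFA: {s0}.
{s0} --a--> {s0,s3}  [new]
{s0} --b--> {s0,s2,s3}  [new]
{s0,s3} --a--> {s0,s1,s2,s3}  [new]
{s0,s3} --b--> {s0,s2,s3}  [seen]
{s0,s2,s3} --a--> {s0,s1,s2,s3}  [seen]
{s0,s2,s3} --b--> {s0,s1,s2,s3}  [seen]
{s0,s1,s2,s3} --a--> {s0,s1,s2,s3}  [seen]
{s0,s1,s2,s3} --b--> {s0,s1,s2,s3}  [seen]
Reachable DFA states: {s0}, {s0,s3}, {s0,s2,s3}, {s0,s1,s2,s3}.
{s2,s3} is not among them.

no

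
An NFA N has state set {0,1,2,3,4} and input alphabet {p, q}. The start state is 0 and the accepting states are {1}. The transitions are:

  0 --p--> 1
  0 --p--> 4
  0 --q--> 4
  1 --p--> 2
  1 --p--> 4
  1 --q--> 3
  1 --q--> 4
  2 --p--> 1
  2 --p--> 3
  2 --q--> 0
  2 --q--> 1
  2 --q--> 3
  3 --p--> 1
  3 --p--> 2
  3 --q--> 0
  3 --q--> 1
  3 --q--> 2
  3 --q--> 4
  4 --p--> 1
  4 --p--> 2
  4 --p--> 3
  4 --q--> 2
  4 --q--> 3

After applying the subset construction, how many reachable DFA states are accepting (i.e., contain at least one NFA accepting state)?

Start state of the DFA: {0}.
{0} --p--> {1,4}  [new]
{0} --q--> {4}  [new]
{1,4} --p--> {1,2,3,4}  [new]
{1,4} --q--> {2,3,4}  [new]
{4} --p--> {1,2,3}  [new]
{4} --q--> {2,3}  [new]
{1,2,3,4} --p--> {1,2,3,4}  [seen]
{1,2,3,4} --q--> {0,1,2,3,4}  [new]
{2,3,4} --p--> {1,2,3}  [seen]
{2,3,4} --q--> {0,1,2,3,4}  [seen]
{1,2,3} --p--> {1,2,3,4}  [seen]
{1,2,3} --q--> {0,1,2,3,4}  [seen]
{2,3} --p--> {1,2,3}  [seen]
{2,3} --q--> {0,1,2,3,4}  [seen]
{0,1,2,3,4} --p--> {1,2,3,4}  [seen]
{0,1,2,3,4} --q--> {0,1,2,3,4}  [seen]
Reachable DFA states: {0}, {1,4}, {4}, {1,2,3,4}, {2,3,4}, {1,2,3}, {2,3}, {0,1,2,3,4}.
Accepting DFA states (contain an NFA accepting state): {1,4}, {1,2,3,4}, {1,2,3}, {0,1,2,3,4}.

4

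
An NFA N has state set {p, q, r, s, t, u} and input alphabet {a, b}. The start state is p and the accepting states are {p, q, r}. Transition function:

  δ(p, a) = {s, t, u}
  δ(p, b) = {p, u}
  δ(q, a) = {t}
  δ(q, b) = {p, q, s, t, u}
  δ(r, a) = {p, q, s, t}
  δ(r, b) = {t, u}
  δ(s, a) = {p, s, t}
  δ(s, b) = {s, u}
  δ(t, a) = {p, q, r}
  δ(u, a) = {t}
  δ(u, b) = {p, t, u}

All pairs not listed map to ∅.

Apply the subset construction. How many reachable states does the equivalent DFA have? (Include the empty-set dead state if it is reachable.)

8

Start state of the DFA: {p}.
{p} --a--> {s, t, u}  [new]
{p} --b--> {p, u}  [new]
{s, t, u} --a--> {p, q, r, s, t}  [new]
{s, t, u} --b--> {p, s, t, u}  [new]
{p, u} --a--> {s, t, u}  [seen]
{p, u} --b--> {p, t, u}  [new]
{p, q, r, s, t} --a--> {p, q, r, s, t, u}  [new]
{p, q, r, s, t} --b--> {p, q, s, t, u}  [new]
{p, s, t, u} --a--> {p, q, r, s, t, u}  [seen]
{p, s, t, u} --b--> {p, s, t, u}  [seen]
{p, t, u} --a--> {p, q, r, s, t, u}  [seen]
{p, t, u} --b--> {p, t, u}  [seen]
{p, q, r, s, t, u} --a--> {p, q, r, s, t, u}  [seen]
{p, q, r, s, t, u} --b--> {p, q, s, t, u}  [seen]
{p, q, s, t, u} --a--> {p, q, r, s, t, u}  [seen]
{p, q, s, t, u} --b--> {p, q, s, t, u}  [seen]
Reachable DFA states: {p}, {s, t, u}, {p, u}, {p, q, r, s, t}, {p, s, t, u}, {p, t, u}, {p, q, r, s, t, u}, {p, q, s, t, u}.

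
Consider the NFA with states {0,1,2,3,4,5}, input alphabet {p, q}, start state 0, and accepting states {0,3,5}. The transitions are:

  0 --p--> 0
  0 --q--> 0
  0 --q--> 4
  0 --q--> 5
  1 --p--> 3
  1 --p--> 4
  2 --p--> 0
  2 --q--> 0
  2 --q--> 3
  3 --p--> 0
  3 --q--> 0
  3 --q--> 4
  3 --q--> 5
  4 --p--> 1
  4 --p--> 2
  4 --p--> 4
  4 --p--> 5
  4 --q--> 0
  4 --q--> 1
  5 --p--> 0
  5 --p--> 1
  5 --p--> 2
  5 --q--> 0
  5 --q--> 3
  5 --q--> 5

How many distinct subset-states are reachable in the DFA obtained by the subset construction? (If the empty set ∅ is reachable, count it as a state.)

Start state of the DFA: {0}.
{0} --p--> {0}  [seen]
{0} --q--> {0,4,5}  [new]
{0,4,5} --p--> {0,1,2,4,5}  [new]
{0,4,5} --q--> {0,1,3,4,5}  [new]
{0,1,2,4,5} --p--> {0,1,2,3,4,5}  [new]
{0,1,2,4,5} --q--> {0,1,3,4,5}  [seen]
{0,1,3,4,5} --p--> {0,1,2,3,4,5}  [seen]
{0,1,3,4,5} --q--> {0,1,3,4,5}  [seen]
{0,1,2,3,4,5} --p--> {0,1,2,3,4,5}  [seen]
{0,1,2,3,4,5} --q--> {0,1,3,4,5}  [seen]
Reachable DFA states: {0}, {0,4,5}, {0,1,2,4,5}, {0,1,3,4,5}, {0,1,2,3,4,5}.

5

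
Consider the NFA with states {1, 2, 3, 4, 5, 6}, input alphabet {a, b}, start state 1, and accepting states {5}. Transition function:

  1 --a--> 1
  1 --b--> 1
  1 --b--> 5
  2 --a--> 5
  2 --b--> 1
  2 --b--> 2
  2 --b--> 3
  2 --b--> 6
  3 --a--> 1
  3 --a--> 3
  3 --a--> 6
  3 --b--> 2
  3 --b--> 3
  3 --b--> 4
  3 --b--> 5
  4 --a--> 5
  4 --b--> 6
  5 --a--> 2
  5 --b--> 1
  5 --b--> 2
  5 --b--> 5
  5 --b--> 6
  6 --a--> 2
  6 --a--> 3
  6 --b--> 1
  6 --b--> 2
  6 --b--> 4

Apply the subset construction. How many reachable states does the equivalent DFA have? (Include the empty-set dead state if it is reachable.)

Start state of the DFA: {1}.
{1} --a--> {1}  [seen]
{1} --b--> {1, 5}  [new]
{1, 5} --a--> {1, 2}  [new]
{1, 5} --b--> {1, 2, 5, 6}  [new]
{1, 2} --a--> {1, 5}  [seen]
{1, 2} --b--> {1, 2, 3, 5, 6}  [new]
{1, 2, 5, 6} --a--> {1, 2, 3, 5}  [new]
{1, 2, 5, 6} --b--> {1, 2, 3, 4, 5, 6}  [new]
{1, 2, 3, 5, 6} --a--> {1, 2, 3, 5, 6}  [seen]
{1, 2, 3, 5, 6} --b--> {1, 2, 3, 4, 5, 6}  [seen]
{1, 2, 3, 5} --a--> {1, 2, 3, 5, 6}  [seen]
{1, 2, 3, 5} --b--> {1, 2, 3, 4, 5, 6}  [seen]
{1, 2, 3, 4, 5, 6} --a--> {1, 2, 3, 5, 6}  [seen]
{1, 2, 3, 4, 5, 6} --b--> {1, 2, 3, 4, 5, 6}  [seen]
Reachable DFA states: {1}, {1, 5}, {1, 2}, {1, 2, 5, 6}, {1, 2, 3, 5, 6}, {1, 2, 3, 5}, {1, 2, 3, 4, 5, 6}.

7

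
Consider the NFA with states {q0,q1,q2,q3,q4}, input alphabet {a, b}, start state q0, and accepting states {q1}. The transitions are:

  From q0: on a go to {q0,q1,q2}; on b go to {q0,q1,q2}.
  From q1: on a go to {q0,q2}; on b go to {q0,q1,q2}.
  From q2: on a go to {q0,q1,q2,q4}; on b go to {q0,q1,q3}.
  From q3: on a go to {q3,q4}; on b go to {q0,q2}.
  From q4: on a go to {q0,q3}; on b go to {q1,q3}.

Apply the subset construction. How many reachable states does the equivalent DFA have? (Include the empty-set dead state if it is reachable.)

Start state of the DFA: {q0}.
{q0} --a--> {q0,q1,q2}  [new]
{q0} --b--> {q0,q1,q2}  [seen]
{q0,q1,q2} --a--> {q0,q1,q2,q4}  [new]
{q0,q1,q2} --b--> {q0,q1,q2,q3}  [new]
{q0,q1,q2,q4} --a--> {q0,q1,q2,q3,q4}  [new]
{q0,q1,q2,q4} --b--> {q0,q1,q2,q3}  [seen]
{q0,q1,q2,q3} --a--> {q0,q1,q2,q3,q4}  [seen]
{q0,q1,q2,q3} --b--> {q0,q1,q2,q3}  [seen]
{q0,q1,q2,q3,q4} --a--> {q0,q1,q2,q3,q4}  [seen]
{q0,q1,q2,q3,q4} --b--> {q0,q1,q2,q3}  [seen]
Reachable DFA states: {q0}, {q0,q1,q2}, {q0,q1,q2,q4}, {q0,q1,q2,q3}, {q0,q1,q2,q3,q4}.

5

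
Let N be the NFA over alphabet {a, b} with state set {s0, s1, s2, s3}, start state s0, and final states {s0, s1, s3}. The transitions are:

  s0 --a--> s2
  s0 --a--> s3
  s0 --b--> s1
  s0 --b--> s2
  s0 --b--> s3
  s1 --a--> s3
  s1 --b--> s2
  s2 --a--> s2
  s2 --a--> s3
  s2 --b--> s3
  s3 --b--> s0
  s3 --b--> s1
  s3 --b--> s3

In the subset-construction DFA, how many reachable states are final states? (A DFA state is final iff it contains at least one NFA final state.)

Start state of the DFA: {s0}.
{s0} --a--> {s2, s3}  [new]
{s0} --b--> {s1, s2, s3}  [new]
{s2, s3} --a--> {s2, s3}  [seen]
{s2, s3} --b--> {s0, s1, s3}  [new]
{s1, s2, s3} --a--> {s2, s3}  [seen]
{s1, s2, s3} --b--> {s0, s1, s2, s3}  [new]
{s0, s1, s3} --a--> {s2, s3}  [seen]
{s0, s1, s3} --b--> {s0, s1, s2, s3}  [seen]
{s0, s1, s2, s3} --a--> {s2, s3}  [seen]
{s0, s1, s2, s3} --b--> {s0, s1, s2, s3}  [seen]
Reachable DFA states: {s0}, {s2, s3}, {s1, s2, s3}, {s0, s1, s3}, {s0, s1, s2, s3}.
Accepting DFA states (contain an NFA accepting state): {s0}, {s2, s3}, {s1, s2, s3}, {s0, s1, s3}, {s0, s1, s2, s3}.

5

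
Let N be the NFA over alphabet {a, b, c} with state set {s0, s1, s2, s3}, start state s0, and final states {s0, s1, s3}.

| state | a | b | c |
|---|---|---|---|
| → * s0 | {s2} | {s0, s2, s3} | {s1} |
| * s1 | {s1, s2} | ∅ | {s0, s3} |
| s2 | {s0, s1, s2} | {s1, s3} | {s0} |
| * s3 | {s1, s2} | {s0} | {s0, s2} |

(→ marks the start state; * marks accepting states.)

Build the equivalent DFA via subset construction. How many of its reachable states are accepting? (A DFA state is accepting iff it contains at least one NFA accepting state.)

Start state of the DFA: {s0}.
{s0} --a--> {s2}  [new]
{s0} --b--> {s0, s2, s3}  [new]
{s0} --c--> {s1}  [new]
{s2} --a--> {s0, s1, s2}  [new]
{s2} --b--> {s1, s3}  [new]
{s2} --c--> {s0}  [seen]
{s0, s2, s3} --a--> {s0, s1, s2}  [seen]
{s0, s2, s3} --b--> {s0, s1, s2, s3}  [new]
{s0, s2, s3} --c--> {s0, s1, s2}  [seen]
{s1} --a--> {s1, s2}  [new]
{s1} --b--> ∅  [new]
{s1} --c--> {s0, s3}  [new]
{s0, s1, s2} --a--> {s0, s1, s2}  [seen]
{s0, s1, s2} --b--> {s0, s1, s2, s3}  [seen]
{s0, s1, s2} --c--> {s0, s1, s3}  [new]
{s1, s3} --a--> {s1, s2}  [seen]
{s1, s3} --b--> {s0}  [seen]
{s1, s3} --c--> {s0, s2, s3}  [seen]
{s0, s1, s2, s3} --a--> {s0, s1, s2}  [seen]
{s0, s1, s2, s3} --b--> {s0, s1, s2, s3}  [seen]
{s0, s1, s2, s3} --c--> {s0, s1, s2, s3}  [seen]
{s1, s2} --a--> {s0, s1, s2}  [seen]
{s1, s2} --b--> {s1, s3}  [seen]
{s1, s2} --c--> {s0, s3}  [seen]
∅ --a--> ∅  [seen]
∅ --b--> ∅  [seen]
∅ --c--> ∅  [seen]
{s0, s3} --a--> {s1, s2}  [seen]
{s0, s3} --b--> {s0, s2, s3}  [seen]
{s0, s3} --c--> {s0, s1, s2}  [seen]
{s0, s1, s3} --a--> {s1, s2}  [seen]
{s0, s1, s3} --b--> {s0, s2, s3}  [seen]
{s0, s1, s3} --c--> {s0, s1, s2, s3}  [seen]
Reachable DFA states: {s0}, {s2}, {s0, s2, s3}, {s1}, {s0, s1, s2}, {s1, s3}, {s0, s1, s2, s3}, {s1, s2}, ∅, {s0, s3}, {s0, s1, s3}.
Accepting DFA states (contain an NFA accepting state): {s0}, {s0, s2, s3}, {s1}, {s0, s1, s2}, {s1, s3}, {s0, s1, s2, s3}, {s1, s2}, {s0, s3}, {s0, s1, s3}.

9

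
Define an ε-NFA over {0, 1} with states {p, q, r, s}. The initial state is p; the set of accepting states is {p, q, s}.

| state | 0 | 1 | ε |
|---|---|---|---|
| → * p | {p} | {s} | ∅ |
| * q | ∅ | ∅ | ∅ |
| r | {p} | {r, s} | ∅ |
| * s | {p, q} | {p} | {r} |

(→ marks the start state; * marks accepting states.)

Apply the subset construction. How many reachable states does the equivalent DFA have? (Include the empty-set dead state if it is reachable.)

4

Start state of the DFA: {p} (ε-closure of the NFA start).
{p} --0--> {p}  [seen]
{p} --1--> {r, s}  [new]
{r, s} --0--> {p, q}  [new]
{r, s} --1--> {p, r, s}  [new]
{p, q} --0--> {p}  [seen]
{p, q} --1--> {r, s}  [seen]
{p, r, s} --0--> {p, q}  [seen]
{p, r, s} --1--> {p, r, s}  [seen]
Reachable DFA states: {p}, {r, s}, {p, q}, {p, r, s}.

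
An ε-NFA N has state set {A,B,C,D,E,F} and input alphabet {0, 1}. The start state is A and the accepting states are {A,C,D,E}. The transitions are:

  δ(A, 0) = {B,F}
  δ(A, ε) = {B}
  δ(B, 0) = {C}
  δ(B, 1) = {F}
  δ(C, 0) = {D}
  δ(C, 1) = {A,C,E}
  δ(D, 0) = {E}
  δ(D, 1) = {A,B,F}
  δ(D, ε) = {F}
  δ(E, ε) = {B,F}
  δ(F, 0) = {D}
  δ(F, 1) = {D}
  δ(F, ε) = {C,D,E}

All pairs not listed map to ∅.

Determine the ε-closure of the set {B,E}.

{B,C,D,E,F}

Begin with {B,E}.
E →ε {B,F}; add F.
F →ε {C,D,E}; add C, D.
ε-closure = {B,C,D,E,F}.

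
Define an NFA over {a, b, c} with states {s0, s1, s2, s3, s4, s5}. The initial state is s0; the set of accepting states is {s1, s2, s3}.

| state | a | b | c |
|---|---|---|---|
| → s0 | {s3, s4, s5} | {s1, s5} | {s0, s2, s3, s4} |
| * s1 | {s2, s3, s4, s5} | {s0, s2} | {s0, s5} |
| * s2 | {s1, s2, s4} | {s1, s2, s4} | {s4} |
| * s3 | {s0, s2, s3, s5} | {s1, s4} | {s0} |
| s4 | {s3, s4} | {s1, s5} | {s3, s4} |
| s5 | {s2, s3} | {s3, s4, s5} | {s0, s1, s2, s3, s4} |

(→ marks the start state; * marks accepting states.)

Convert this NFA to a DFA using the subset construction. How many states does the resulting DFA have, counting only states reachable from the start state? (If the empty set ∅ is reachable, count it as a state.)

12

Start state of the DFA: {s0}.
{s0} --a--> {s3, s4, s5}  [new]
{s0} --b--> {s1, s5}  [new]
{s0} --c--> {s0, s2, s3, s4}  [new]
{s3, s4, s5} --a--> {s0, s2, s3, s4, s5}  [new]
{s3, s4, s5} --b--> {s1, s3, s4, s5}  [new]
{s3, s4, s5} --c--> {s0, s1, s2, s3, s4}  [new]
{s1, s5} --a--> {s2, s3, s4, s5}  [new]
{s1, s5} --b--> {s0, s2, s3, s4, s5}  [seen]
{s1, s5} --c--> {s0, s1, s2, s3, s4, s5}  [new]
{s0, s2, s3, s4} --a--> {s0, s1, s2, s3, s4, s5}  [seen]
{s0, s2, s3, s4} --b--> {s1, s2, s4, s5}  [new]
{s0, s2, s3, s4} --c--> {s0, s2, s3, s4}  [seen]
{s0, s2, s3, s4, s5} --a--> {s0, s1, s2, s3, s4, s5}  [seen]
{s0, s2, s3, s4, s5} --b--> {s1, s2, s3, s4, s5}  [new]
{s0, s2, s3, s4, s5} --c--> {s0, s1, s2, s3, s4}  [seen]
{s1, s3, s4, s5} --a--> {s0, s2, s3, s4, s5}  [seen]
{s1, s3, s4, s5} --b--> {s0, s1, s2, s3, s4, s5}  [seen]
{s1, s3, s4, s5} --c--> {s0, s1, s2, s3, s4, s5}  [seen]
{s0, s1, s2, s3, s4} --a--> {s0, s1, s2, s3, s4, s5}  [seen]
{s0, s1, s2, s3, s4} --b--> {s0, s1, s2, s4, s5}  [new]
{s0, s1, s2, s3, s4} --c--> {s0, s2, s3, s4, s5}  [seen]
{s2, s3, s4, s5} --a--> {s0, s1, s2, s3, s4, s5}  [seen]
{s2, s3, s4, s5} --b--> {s1, s2, s3, s4, s5}  [seen]
{s2, s3, s4, s5} --c--> {s0, s1, s2, s3, s4}  [seen]
{s0, s1, s2, s3, s4, s5} --a--> {s0, s1, s2, s3, s4, s5}  [seen]
{s0, s1, s2, s3, s4, s5} --b--> {s0, s1, s2, s3, s4, s5}  [seen]
{s0, s1, s2, s3, s4, s5} --c--> {s0, s1, s2, s3, s4, s5}  [seen]
{s1, s2, s4, s5} --a--> {s1, s2, s3, s4, s5}  [seen]
{s1, s2, s4, s5} --b--> {s0, s1, s2, s3, s4, s5}  [seen]
{s1, s2, s4, s5} --c--> {s0, s1, s2, s3, s4, s5}  [seen]
{s1, s2, s3, s4, s5} --a--> {s0, s1, s2, s3, s4, s5}  [seen]
{s1, s2, s3, s4, s5} --b--> {s0, s1, s2, s3, s4, s5}  [seen]
{s1, s2, s3, s4, s5} --c--> {s0, s1, s2, s3, s4, s5}  [seen]
{s0, s1, s2, s4, s5} --a--> {s1, s2, s3, s4, s5}  [seen]
{s0, s1, s2, s4, s5} --b--> {s0, s1, s2, s3, s4, s5}  [seen]
{s0, s1, s2, s4, s5} --c--> {s0, s1, s2, s3, s4, s5}  [seen]
Reachable DFA states: {s0}, {s3, s4, s5}, {s1, s5}, {s0, s2, s3, s4}, {s0, s2, s3, s4, s5}, {s1, s3, s4, s5}, {s0, s1, s2, s3, s4}, {s2, s3, s4, s5}, {s0, s1, s2, s3, s4, s5}, {s1, s2, s4, s5}, {s1, s2, s3, s4, s5}, {s0, s1, s2, s4, s5}.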